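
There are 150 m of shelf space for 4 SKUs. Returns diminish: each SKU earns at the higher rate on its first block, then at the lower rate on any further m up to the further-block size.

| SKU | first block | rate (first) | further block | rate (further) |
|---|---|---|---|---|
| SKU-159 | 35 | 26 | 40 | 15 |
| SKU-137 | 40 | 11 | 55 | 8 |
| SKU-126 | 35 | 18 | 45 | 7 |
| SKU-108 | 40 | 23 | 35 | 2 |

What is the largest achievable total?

3060

Treat each block as its own option and order by rate: SKU-159/T1 26 > SKU-108/T1 23 > SKU-126/T1 18 > SKU-159/T2 15 > SKU-137/T1 11 > SKU-137/T2 8 > SKU-126/T2 7 > SKU-108/T2 2.
SKU-159 T1 at 26: fill all 35 → 115 left.
Fill SKU-108 T1 block (40 at 23) → 75 left.
SKU-126/T1 (18): +35 → 40 left.
SKU-159 T2 at 15: fill all 40 → 0 left.
Total = 26×35 + 23×40 + 18×35 + 15×40 = 3060.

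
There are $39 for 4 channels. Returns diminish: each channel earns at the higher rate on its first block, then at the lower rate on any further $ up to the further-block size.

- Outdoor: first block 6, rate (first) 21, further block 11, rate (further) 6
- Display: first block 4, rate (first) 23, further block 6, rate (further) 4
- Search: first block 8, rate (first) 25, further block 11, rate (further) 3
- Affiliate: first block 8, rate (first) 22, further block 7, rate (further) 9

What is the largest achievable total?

Rank every tier by rate: Search/first 25 > Display/first 23 > Affiliate/first 22 > Outdoor/first 21 > Affiliate/second 9 > Outdoor/second 6 > Display/second 4 > Search/second 3.
Search/first (25): +8 ; 31 left.
Display first at 23: fill all 4 ; 27 left.
Affiliate/first (22): +8 ; 19 left.
Fill Outdoor first block (6 at 21) ; 13 left.
Affiliate/second (9): +7 ; 6 left.
6 remain; put them into Outdoor second at 6.
Total = 25×8 + 23×4 + 22×8 + 21×6 + 9×7 + 6×6 = 693.

693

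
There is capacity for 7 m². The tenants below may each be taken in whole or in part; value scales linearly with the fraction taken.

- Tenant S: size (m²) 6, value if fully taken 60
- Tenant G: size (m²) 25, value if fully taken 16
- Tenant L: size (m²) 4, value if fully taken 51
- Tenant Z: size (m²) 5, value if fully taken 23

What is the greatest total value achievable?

Best value per unit of size first: Tenant L 51/4≈12.8, Tenant S 60/6≈10, Tenant Z 23/5≈4.6, Tenant G 16/25≈0.64.
All 4 m² of Tenant L fit (value 51) ; 3 remain.
3 m² left: a 3/6 share of Tenant S gives 60×3/6 = 30.
Total value = 81.

81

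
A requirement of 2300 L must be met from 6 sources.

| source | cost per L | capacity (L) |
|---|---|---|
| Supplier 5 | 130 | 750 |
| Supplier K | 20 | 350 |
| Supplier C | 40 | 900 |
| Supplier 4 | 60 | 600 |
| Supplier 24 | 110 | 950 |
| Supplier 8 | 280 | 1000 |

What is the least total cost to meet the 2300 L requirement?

Use sources in increasing cost order.
Supplier K at 20: take all 350 L — 1950 still needed.
Supplier C at 40: take all 900 L — 1050 still needed.
Supplier 4 at 60: take all 600 L — 450 still needed.
Supplier 24 (110): take the remaining 450 — done.
Supplier 5, Supplier 8: unused.
Cost = 350×20 + 900×40 + 600×60 + 450×110 = 128500.

128500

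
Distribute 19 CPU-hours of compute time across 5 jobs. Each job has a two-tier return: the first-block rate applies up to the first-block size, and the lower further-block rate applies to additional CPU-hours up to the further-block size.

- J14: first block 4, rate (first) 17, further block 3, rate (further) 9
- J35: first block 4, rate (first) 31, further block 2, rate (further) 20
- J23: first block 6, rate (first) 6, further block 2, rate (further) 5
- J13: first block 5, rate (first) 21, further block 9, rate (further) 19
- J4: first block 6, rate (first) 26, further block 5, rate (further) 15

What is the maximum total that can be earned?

463

Order all 10 blocks by rate: J35/first 31 > J4/first 26 > J13/first 21 > J35/second 20 > J13/second 19 > J14/first 17 > J4/second 15 > J14/second 9 > J23/first 6 > J23/second 5.
J35 first at 31: fill all 4 → 15 left.
Fill J4 first block (6 at 26) → 9 left.
J13 first at 21: fill all 5 → 4 left.
J35 second at 20: fill all 2 → 2 left.
2 remain; put them into J13 second at 19.
Total = 31×4 + 26×6 + 21×5 + 20×2 + 19×2 = 463.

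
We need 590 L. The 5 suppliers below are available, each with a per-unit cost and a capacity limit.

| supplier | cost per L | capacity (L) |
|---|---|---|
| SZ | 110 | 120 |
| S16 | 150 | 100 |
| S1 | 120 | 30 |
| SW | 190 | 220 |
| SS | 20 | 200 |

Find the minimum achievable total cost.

62400

Fill from the cheapest supplier first.
Take 200 from SS at 20 — need 390 more.
SZ (110): use full 120 — 270 L to go.
S1 (120): use full 30 — 240 L to go.
S16 at 150: take all 100 L — 140 still needed.
Take 140 from SW at 190 to finish.
Cost = 200×20 + 120×110 + 30×120 + 100×150 + 140×190 = 62400.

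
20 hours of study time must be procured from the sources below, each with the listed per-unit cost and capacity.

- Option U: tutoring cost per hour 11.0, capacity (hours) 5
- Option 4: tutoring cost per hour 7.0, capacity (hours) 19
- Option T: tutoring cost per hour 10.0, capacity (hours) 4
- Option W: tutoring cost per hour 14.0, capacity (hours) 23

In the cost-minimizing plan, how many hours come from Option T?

1

Cheapest first:
Option 4 at 7.0: take all 19 hours ; 1 still needed.
Option T (10.0): take the remaining 1 ; done.
Option U, Option W: unused.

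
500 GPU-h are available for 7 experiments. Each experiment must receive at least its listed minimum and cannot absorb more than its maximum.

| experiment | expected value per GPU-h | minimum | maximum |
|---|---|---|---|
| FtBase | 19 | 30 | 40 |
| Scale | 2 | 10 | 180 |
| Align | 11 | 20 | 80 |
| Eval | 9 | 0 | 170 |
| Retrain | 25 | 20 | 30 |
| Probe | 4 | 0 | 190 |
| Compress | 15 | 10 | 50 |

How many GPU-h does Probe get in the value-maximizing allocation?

Meeting every minimum uses 30+10+20+0+20+0+10 = 90 GPU-h, leaving 410.
Highest expected value per GPU-h first: Retrain 25 > FtBase 19 > Compress 15 > Align 11 > Eval 9 > Probe 4 > Scale 2.
Retrain: +10 to 30 (cap) — 400 left.
FtBase: +10 to 40 (cap) — 390 left.
Compress: +40 to 50 (cap) — 350 left.
Align: +60 to 80 (cap) — 290 left.
Eval takes 170 more to reach its cap of 170 — 120 left.
Probe has room for 190 more but only 120 remain, so it gets 120.

120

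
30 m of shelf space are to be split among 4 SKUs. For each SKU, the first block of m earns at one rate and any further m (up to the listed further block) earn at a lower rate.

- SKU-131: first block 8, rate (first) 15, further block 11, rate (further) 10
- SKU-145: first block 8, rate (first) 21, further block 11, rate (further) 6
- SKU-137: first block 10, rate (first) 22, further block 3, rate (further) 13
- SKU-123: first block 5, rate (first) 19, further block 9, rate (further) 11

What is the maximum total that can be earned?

588

Rank every tier by rate: SKU-137/first 22 > SKU-145/first 21 > SKU-123/first 19 > SKU-131/first 15 > SKU-137/second 13 > SKU-123/second 11 > SKU-131/second 10 > SKU-145/second 6.
SKU-137/first (22): +10 ; 20 left.
SKU-145 first at 21: fill all 8 ; 12 left.
SKU-123/first (19): +5 ; 7 left.
7 remain; put them into SKU-131 first at 15.
Total = 22×10 + 21×8 + 19×5 + 15×7 = 588.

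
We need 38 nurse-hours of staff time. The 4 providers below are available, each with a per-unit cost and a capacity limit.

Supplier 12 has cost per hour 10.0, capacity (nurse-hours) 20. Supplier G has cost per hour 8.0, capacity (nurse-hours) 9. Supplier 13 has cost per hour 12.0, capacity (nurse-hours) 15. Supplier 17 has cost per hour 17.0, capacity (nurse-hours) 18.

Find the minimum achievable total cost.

Fill from the cheapest provider first.
Supplier G at 8.0: take all 9 nurse-hours ; 29 still needed.
Supplier 12 at 10.0: take all 20 nurse-hours ; 9 still needed.
Supplier 13 at 12.0: take 9 of its 15 ; requirement met.
Supplier 17: unused.
Cost = 9×8.0 + 20×10.0 + 9×12.0 = 380.

380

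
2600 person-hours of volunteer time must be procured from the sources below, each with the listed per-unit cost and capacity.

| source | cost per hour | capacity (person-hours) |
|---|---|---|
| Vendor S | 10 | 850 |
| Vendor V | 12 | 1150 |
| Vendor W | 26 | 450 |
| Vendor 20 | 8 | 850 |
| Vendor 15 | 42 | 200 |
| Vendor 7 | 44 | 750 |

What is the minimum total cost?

Fill from the cheapest source first.
Vendor 20 (8): use full 850 → 1750 person-hours to go.
Vendor S at 10: take all 850 person-hours → 900 still needed.
Take 900 from Vendor V at 12 to finish.
Vendor W, Vendor 15, Vendor 7: unused.
Cost = 850×8 + 850×10 + 900×12 = 26100.

26100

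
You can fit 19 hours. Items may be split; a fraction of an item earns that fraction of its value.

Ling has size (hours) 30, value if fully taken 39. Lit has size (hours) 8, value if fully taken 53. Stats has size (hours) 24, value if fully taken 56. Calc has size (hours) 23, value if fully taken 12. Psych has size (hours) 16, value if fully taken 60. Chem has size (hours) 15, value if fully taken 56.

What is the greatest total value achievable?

Rank by value-to-size ratio: Lit 53/8≈6.62, Psych 60/16≈3.75, Chem 56/15≈3.73, Stats 56/24≈2.33, Ling 39/30≈1.3, Calc 12/23≈0.522.
Lit: take in full, 8 hours for value 53 → 11 left.
11 hours left: a 11/16 share of Psych gives 60×11/16 = 41.25.
Total value = 94.25.

94.25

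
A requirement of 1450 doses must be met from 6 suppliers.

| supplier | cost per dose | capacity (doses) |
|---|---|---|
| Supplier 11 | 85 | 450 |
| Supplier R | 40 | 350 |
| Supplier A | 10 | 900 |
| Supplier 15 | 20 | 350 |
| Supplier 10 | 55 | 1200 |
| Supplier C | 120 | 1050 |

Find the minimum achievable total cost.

Use suppliers in increasing cost order.
Supplier A (10): use full 900 → 550 doses to go.
Take 350 from Supplier 15 at 20 → need 200 more.
Supplier R at 40: take 200 of its 350 → requirement met.
Supplier 10, Supplier 11, Supplier C: unused.
Cost = 900×10 + 350×20 + 200×40 = 24000.

24000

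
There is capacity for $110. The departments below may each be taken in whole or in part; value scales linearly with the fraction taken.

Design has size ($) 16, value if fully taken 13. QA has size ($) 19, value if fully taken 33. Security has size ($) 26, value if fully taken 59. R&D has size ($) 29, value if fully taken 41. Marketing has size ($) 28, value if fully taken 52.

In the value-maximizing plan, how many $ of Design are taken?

Best value per unit of size first: Security 59/26≈2.27, Marketing 52/28≈1.86, QA 33/19≈1.74, R&D 41/29≈1.41, Design 13/16≈0.812.
All 26 $ of Security fit (value 59) — 84 remain.
All 28 $ of Marketing fit (value 52) — 56 remain.
Take all of QA (19 $, value 33) — 37 $ left.
R&D: take in full, 29 $ for value 41 — 8 left.
8 $ left: a 8/16 share of Design gives 13×8/16 = 6.5.

8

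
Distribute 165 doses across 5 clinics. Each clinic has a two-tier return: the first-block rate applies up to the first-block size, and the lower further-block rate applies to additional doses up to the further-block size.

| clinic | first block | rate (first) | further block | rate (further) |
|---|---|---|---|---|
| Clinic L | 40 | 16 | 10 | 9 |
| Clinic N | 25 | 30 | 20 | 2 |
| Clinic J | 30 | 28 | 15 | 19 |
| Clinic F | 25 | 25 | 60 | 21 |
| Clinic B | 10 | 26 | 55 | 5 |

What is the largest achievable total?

4020

Rank every tier by rate: Clinic N/tier1 30 > Clinic J/tier1 28 > Clinic B/tier1 26 > Clinic F/tier1 25 > Clinic F/tier2 21 > Clinic J/tier2 19 > Clinic L/tier1 16 > Clinic L/tier2 9 > Clinic B/tier2 5 > Clinic N/tier2 2.
Fill Clinic N tier1 block (25 at 30) — 140 left.
Fill Clinic J tier1 block (30 at 28) — 110 left.
Clinic B tier1 at 26: fill all 10 — 100 left.
Clinic F tier1 at 25: fill all 25 — 75 left.
Clinic F/tier2 (21): +60 — 15 left.
Clinic J tier2 at 19: fill all 15 — 0 left.
Total = 30×25 + 28×30 + 26×10 + 25×25 + 21×60 + 19×15 = 4020.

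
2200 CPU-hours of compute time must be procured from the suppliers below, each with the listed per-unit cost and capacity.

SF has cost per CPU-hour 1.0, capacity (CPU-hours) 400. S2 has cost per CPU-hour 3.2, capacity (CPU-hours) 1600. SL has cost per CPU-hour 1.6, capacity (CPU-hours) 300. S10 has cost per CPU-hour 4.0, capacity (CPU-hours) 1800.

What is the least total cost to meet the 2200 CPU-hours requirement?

5680

Fill from the cheapest supplier first.
SF at 1.0: take all 400 CPU-hours — 1800 still needed.
SL at 1.6: take all 300 CPU-hours — 1500 still needed.
S2 at 3.2: take 1500 of its 1600 — requirement met.
S10: unused.
Cost = 400×1.0 + 300×1.6 + 1500×3.2 = 5680.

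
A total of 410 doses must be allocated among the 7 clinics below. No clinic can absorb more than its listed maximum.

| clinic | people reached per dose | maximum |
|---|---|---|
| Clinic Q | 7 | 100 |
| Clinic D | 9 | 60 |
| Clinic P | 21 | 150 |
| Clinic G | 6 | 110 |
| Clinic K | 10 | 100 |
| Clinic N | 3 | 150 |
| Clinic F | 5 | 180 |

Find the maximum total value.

5390

Rank by people reached per dose: Clinic P 21 > Clinic K 10 > Clinic D 9 > Clinic Q 7 > Clinic G 6 > Clinic F 5 > Clinic N 3.
Clinic P takes 150 to reach its cap of 150 — 260 left.
Clinic K: +100 to 100 (cap) — 160 left.
Clinic D: +60 to 60 (cap) — 100 left.
Give Clinic Q 100 to hit its cap of 100 — 0 left.
Total = 7×100 + 9×60 + 21×150 + 10×100 = 5390.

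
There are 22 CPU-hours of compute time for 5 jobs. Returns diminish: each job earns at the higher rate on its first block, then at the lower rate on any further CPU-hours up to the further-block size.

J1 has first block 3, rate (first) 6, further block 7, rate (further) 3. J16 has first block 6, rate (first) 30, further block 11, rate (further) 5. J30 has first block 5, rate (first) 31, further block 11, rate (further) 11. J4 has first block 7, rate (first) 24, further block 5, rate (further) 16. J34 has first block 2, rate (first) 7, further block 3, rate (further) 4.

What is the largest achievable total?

567

Order all 10 blocks by rate: J30/first 31 > J16/first 30 > J4/first 24 > J4/second 16 > J30/second 11 > J34/first 7 > J1/first 6 > J16/second 5 > J34/second 4 > J1/second 3.
J30/first (31): +5 — 17 left.
Fill J16 first block (6 at 30) — 11 left.
J4 first at 24: fill all 7 — 4 left.
J4 second at 16: only 4 left, fill 4.
Total = 31×5 + 30×6 + 24×7 + 16×4 = 567.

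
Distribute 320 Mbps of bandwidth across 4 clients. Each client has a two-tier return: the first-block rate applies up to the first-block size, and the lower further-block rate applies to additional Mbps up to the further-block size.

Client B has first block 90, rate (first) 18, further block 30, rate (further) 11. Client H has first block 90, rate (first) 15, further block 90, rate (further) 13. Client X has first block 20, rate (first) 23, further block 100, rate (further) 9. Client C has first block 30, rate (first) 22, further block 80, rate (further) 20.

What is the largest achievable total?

Rank every tier by rate: Client X/T1 23 > Client C/T1 22 > Client C/T2 20 > Client B/T1 18 > Client H/T1 15 > Client H/T2 13 > Client B/T2 11 > Client X/T2 9.
Fill Client X T1 block (20 at 23) ; 300 left.
Client C T1 at 22: fill all 30 ; 270 left.
Fill Client C T2 block (80 at 20) ; 190 left.
Client B T1 at 18: fill all 90 ; 100 left.
Client H/T1 (15): +90 ; 10 left.
Client H/T2: +10 of 90 at 13; pool empty.
Total = 23×20 + 22×30 + 20×80 + 18×90 + 15×90 + 13×10 = 5820.

5820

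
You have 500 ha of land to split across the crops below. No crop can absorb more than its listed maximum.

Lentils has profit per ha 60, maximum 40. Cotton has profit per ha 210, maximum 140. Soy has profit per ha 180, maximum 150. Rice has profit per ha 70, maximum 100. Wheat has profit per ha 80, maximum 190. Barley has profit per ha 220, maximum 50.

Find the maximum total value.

Order the crops by profit per ha: Barley 220 > Cotton 210 > Soy 180 > Wheat 80 > Rice 70 > Lentils 60.
Barley: +50 to 50 (cap) → 450 left.
Cotton: +140 to 140 (cap) → 310 left.
Soy: +150 to 150 (cap) → 160 left.
Only 160 left; Wheat takes them to reach 160.
Total = 210×140 + 180×150 + 80×160 + 220×50 = 80200.

80200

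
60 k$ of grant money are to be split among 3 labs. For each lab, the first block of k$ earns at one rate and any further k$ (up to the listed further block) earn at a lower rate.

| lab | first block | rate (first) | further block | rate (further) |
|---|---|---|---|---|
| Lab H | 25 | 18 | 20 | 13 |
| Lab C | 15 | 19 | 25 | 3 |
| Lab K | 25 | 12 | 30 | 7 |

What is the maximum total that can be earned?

Treat each block as its own option and order by rate: Lab C/T1 19 > Lab H/T1 18 > Lab H/T2 13 > Lab K/T1 12 > Lab K/T2 7 > Lab C/T2 3.
Lab C/T1 (19): +15 — 45 left.
Fill Lab H T1 block (25 at 18) — 20 left.
Lab H/T2 (13): +20 — 0 left.
Total = 19×15 + 18×25 + 13×20 = 995.

995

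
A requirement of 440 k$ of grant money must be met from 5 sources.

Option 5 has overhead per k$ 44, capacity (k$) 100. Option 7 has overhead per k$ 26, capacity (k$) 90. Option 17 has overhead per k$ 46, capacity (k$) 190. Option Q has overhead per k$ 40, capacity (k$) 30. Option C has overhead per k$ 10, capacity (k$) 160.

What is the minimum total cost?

Cheapest first:
Option C (10): use full 160 — 280 k$ to go.
Take 90 from Option 7 at 26 — need 190 more.
Take 30 from Option Q at 40 — need 160 more.
Take 100 from Option 5 at 44 — need 60 more.
Option 17 (46): take the remaining 60 — done.
Cost = 160×10 + 90×26 + 30×40 + 100×44 + 60×46 = 12300.

12300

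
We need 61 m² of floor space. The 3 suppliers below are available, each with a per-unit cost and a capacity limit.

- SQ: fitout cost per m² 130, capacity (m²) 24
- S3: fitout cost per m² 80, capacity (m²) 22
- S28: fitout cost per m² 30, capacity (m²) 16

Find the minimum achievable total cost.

Cheapest first:
Take 16 from S28 at 30 — need 45 more.
Take 22 from S3 at 80 — need 23 more.
SQ (130): take the remaining 23 — done.
Cost = 16×30 + 22×80 + 23×130 = 5230.

5230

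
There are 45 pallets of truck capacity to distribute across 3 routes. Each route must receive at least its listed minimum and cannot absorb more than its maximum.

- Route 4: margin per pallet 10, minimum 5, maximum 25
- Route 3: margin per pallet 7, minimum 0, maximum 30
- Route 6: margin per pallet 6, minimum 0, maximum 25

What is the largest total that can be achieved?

390

Meeting every minimum uses 5+0+0 = 5 pallets, leaving 40.
Rank by margin per pallet: Route 4 10 > Route 3 7 > Route 6 6.
Give Route 4 20 more to hit its cap of 25 → 20 left.
Route 3 has room for 30 more but only 20 remain, so it gets 20.
Total = 10×25 + 7×20 = 390.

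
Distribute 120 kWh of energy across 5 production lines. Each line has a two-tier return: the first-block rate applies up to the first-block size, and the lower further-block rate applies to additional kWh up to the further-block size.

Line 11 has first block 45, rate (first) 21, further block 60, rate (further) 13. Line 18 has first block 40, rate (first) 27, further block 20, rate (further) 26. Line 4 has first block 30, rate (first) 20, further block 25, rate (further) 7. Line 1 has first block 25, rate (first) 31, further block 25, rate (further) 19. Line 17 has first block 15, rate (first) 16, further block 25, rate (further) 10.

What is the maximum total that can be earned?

Rank every tier by rate: Line 1/first 31 > Line 18/first 27 > Line 18/second 26 > Line 11/first 21 > Line 4/first 20 > Line 1/second 19 > Line 17/first 16 > Line 11/second 13 > Line 17/second 10 > Line 4/second 7.
Fill Line 1 first block (25 at 31) — 95 left.
Line 18 first at 27: fill all 40 — 55 left.
Line 18 second at 26: fill all 20 — 35 left.
35 remain; put them into Line 11 first at 21.
Total = 31×25 + 27×40 + 26×20 + 21×35 = 3110.

3110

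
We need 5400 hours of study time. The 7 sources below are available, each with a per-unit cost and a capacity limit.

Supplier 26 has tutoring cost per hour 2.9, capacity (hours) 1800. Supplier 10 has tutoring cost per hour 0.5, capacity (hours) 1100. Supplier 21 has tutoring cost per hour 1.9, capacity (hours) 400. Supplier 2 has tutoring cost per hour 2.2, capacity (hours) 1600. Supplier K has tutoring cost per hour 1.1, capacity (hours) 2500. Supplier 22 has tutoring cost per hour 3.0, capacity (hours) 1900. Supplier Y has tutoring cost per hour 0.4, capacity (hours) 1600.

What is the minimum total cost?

4320

Cheapest first:
Take 1600 from Supplier Y at 0.4 → need 3800 more.
Supplier 10 (0.5): use full 1100 → 2700 hours to go.
Supplier K (1.1): use full 2500 → 200 hours to go.
Supplier 21 at 1.9: take 200 of its 400 → requirement met.
Supplier 2, Supplier 26, Supplier 22: unused.
Cost = 1600×0.4 + 1100×0.5 + 2500×1.1 + 200×1.9 = 4320.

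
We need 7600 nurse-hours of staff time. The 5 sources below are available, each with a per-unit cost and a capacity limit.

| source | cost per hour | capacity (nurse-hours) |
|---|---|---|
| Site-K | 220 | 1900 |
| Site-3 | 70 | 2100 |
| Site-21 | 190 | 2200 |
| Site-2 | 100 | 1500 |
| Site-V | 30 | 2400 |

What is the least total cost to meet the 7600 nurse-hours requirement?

673000

Cheapest first:
Site-V at 30: take all 2400 nurse-hours → 5200 still needed.
Take 2100 from Site-3 at 70 → need 3100 more.
Site-2 (100): use full 1500 → 1600 nurse-hours to go.
Site-21 (190): take the remaining 1600 → done.
Site-K: unused.
Cost = 2400×30 + 2100×70 + 1500×100 + 1600×190 = 673000.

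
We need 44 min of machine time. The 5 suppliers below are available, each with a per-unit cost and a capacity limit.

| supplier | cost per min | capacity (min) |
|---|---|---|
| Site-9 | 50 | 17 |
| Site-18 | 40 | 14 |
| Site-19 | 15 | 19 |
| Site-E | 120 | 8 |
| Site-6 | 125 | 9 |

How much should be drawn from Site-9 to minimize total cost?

11

Cheapest first:
Take 19 from Site-19 at 15 ; need 25 more.
Site-18 (40): use full 14 ; 11 min to go.
Site-9 (50): take the remaining 11 ; done.
Site-E, Site-6: unused.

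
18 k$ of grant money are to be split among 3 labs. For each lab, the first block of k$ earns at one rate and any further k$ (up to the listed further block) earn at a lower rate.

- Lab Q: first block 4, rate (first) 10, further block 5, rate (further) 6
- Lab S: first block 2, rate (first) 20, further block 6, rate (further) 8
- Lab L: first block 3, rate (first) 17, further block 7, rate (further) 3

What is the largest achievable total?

197

Rank every tier by rate: Lab S/first 20 > Lab L/first 17 > Lab Q/first 10 > Lab S/second 8 > Lab Q/second 6 > Lab L/second 3.
Lab S first at 20: fill all 2 → 16 left.
Fill Lab L first block (3 at 17) → 13 left.
Lab Q/first (10): +4 → 9 left.
Lab S/second (8): +6 → 3 left.
Lab Q/second: +3 of 5 at 6; pool empty.
Total = 20×2 + 17×3 + 10×4 + 8×6 + 6×3 = 197.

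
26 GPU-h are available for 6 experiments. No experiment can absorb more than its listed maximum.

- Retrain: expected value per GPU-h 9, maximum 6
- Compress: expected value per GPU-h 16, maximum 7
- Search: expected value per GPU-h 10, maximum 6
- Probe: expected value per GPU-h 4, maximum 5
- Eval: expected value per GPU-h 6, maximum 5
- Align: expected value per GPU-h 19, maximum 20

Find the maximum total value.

Highest expected value per GPU-h first: Align 19 > Compress 16 > Search 10 > Retrain 9 > Eval 6 > Probe 4.
Align takes 20 to reach its cap of 20 → 6 left.
Compress has room for 7 but only 6 remain, so it gets 6.
Total = 16×6 + 19×20 = 476.

476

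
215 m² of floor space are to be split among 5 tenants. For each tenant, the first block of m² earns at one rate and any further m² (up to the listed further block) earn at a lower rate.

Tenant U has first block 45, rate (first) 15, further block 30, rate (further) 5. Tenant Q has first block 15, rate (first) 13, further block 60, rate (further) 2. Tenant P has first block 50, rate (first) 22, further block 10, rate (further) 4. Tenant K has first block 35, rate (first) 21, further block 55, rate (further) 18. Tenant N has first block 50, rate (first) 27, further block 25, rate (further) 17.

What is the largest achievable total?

4600

Order all 10 blocks by rate: Tenant N/T1 27 > Tenant P/T1 22 > Tenant K/T1 21 > Tenant K/T2 18 > Tenant N/T2 17 > Tenant U/T1 15 > Tenant Q/T1 13 > Tenant U/T2 5 > Tenant P/T2 4 > Tenant Q/T2 2.
Fill Tenant N T1 block (50 at 27) — 165 left.
Tenant P T1 at 22: fill all 50 — 115 left.
Tenant K T1 at 21: fill all 35 — 80 left.
Fill Tenant K T2 block (55 at 18) — 25 left.
Fill Tenant N T2 block (25 at 17) — 0 left.
Total = 27×50 + 22×50 + 21×35 + 18×55 + 17×25 = 4600.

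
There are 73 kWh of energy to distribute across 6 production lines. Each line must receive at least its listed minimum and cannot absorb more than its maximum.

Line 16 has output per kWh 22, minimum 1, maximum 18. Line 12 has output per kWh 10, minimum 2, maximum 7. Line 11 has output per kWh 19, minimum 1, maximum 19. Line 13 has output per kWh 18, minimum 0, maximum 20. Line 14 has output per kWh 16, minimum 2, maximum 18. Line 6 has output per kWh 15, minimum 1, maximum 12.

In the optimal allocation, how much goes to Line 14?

13

Meeting every minimum uses 1+2+1+0+2+1 = 7 kWh, leaving 66.
Rank by output per kWh: Line 16 22 > Line 11 19 > Line 13 18 > Line 14 16 > Line 6 15 > Line 12 10.
Line 16 takes 17 more to reach its cap of 18 — 49 left.
Give Line 11 18 more to hit its cap of 19 — 31 left.
Give Line 13 20 more to hit its cap of 20 — 11 left.
Only 11 left; Line 14 takes them to reach 13.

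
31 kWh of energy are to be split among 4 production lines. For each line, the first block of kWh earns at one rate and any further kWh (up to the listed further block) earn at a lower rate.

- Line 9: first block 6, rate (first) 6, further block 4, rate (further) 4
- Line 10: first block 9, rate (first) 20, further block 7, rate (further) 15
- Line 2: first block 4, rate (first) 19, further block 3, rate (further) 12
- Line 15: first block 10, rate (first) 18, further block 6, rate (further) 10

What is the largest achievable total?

Treat each block as its own option and order by rate: Line 10/tier1 20 > Line 2/tier1 19 > Line 15/tier1 18 > Line 10/tier2 15 > Line 2/tier2 12 > Line 15/tier2 10 > Line 9/tier1 6 > Line 9/tier2 4.
Line 10/tier1 (20): +9 ; 22 left.
Line 2/tier1 (19): +4 ; 18 left.
Fill Line 15 tier1 block (10 at 18) ; 8 left.
Line 10 tier2 at 15: fill all 7 ; 1 left.
1 remain; put them into Line 2 tier2 at 12.
Total = 20×9 + 19×4 + 18×10 + 15×7 + 12×1 = 553.

553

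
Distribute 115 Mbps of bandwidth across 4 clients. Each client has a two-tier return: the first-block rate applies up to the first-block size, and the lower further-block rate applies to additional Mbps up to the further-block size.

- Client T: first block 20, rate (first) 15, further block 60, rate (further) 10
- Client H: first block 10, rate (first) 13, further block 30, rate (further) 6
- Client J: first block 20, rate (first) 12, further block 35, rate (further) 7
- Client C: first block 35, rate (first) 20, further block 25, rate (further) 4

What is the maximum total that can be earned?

Treat each block as its own option and order by rate: Client C/tier1 20 > Client T/tier1 15 > Client H/tier1 13 > Client J/tier1 12 > Client T/tier2 10 > Client J/tier2 7 > Client H/tier2 6 > Client C/tier2 4.
Client C tier1 at 20: fill all 35 → 80 left.
Client T/tier1 (15): +20 → 60 left.
Fill Client H tier1 block (10 at 13) → 50 left.
Client J tier1 at 12: fill all 20 → 30 left.
Client T/tier2: +30 of 60 at 10; pool empty.
Total = 20×35 + 15×20 + 13×10 + 12×20 + 10×30 = 1670.

1670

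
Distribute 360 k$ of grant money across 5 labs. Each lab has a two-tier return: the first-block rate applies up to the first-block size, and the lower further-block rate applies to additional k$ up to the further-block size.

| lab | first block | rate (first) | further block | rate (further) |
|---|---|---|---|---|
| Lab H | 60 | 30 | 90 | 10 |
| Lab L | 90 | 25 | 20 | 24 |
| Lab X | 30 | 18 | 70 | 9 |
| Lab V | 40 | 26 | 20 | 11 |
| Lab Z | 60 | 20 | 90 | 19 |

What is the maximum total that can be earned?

8480

Order all 10 blocks by rate: Lab H/first 30 > Lab V/first 26 > Lab L/first 25 > Lab L/second 24 > Lab Z/first 20 > Lab Z/second 19 > Lab X/first 18 > Lab V/second 11 > Lab H/second 10 > Lab X/second 9.
Lab H/first (30): +60 ; 300 left.
Lab V first at 26: fill all 40 ; 260 left.
Fill Lab L first block (90 at 25) ; 170 left.
Lab L/second (24): +20 ; 150 left.
Fill Lab Z first block (60 at 20) ; 90 left.
Lab Z second at 19: fill all 90 ; 0 left.
Total = 30×60 + 26×40 + 25×90 + 24×20 + 20×60 + 19×90 = 8480.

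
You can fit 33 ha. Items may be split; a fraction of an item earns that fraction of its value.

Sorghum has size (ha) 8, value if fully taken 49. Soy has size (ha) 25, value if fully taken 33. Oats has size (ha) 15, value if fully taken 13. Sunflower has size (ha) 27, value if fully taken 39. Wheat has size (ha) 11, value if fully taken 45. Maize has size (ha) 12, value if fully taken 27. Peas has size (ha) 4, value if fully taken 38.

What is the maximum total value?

154.5

Best value per unit of size first: Peas 38/4≈9.5, Sorghum 49/8≈6.12, Wheat 45/11≈4.09, Maize 27/12≈2.25, Sunflower 39/27≈1.44, Soy 33/25≈1.32, Oats 13/15≈0.867.
Peas: take in full, 4 ha for value 38 — 29 left.
Sorghum: take in full, 8 ha for value 49 — 21 left.
Wheat: take in full, 11 ha for value 45 — 10 left.
Fill the last 10 ha with part of Maize: 10/12 of it earns 22.5.
Total value = 154.5.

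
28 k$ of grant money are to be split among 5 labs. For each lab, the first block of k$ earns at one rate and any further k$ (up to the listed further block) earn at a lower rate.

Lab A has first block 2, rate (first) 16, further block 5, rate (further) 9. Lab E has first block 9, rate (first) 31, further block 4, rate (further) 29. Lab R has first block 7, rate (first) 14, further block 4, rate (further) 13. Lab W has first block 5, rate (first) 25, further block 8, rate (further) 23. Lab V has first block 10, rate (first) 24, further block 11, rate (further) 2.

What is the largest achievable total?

Treat each block as its own option and order by rate: Lab E/T1 31 > Lab E/T2 29 > Lab W/T1 25 > Lab V/T1 24 > Lab W/T2 23 > Lab A/T1 16 > Lab R/T1 14 > Lab R/T2 13 > Lab A/T2 9 > Lab V/T2 2.
Fill Lab E T1 block (9 at 31) — 19 left.
Lab E/T2 (29): +4 — 15 left.
Lab W/T1 (25): +5 — 10 left.
Lab V T1 at 24: fill all 10 — 0 left.
Total = 31×9 + 29×4 + 25×5 + 24×10 = 760.

760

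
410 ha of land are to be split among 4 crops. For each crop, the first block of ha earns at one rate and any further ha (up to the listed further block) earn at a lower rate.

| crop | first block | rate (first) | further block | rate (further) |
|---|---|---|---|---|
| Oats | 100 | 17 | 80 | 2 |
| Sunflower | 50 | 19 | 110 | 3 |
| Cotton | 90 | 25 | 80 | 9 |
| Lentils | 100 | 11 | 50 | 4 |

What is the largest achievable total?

Treat each block as its own option and order by rate: Cotton/tier1 25 > Sunflower/tier1 19 > Oats/tier1 17 > Lentils/tier1 11 > Cotton/tier2 9 > Lentils/tier2 4 > Sunflower/tier2 3 > Oats/tier2 2.
Cotton/tier1 (25): +90 ; 320 left.
Sunflower/tier1 (19): +50 ; 270 left.
Fill Oats tier1 block (100 at 17) ; 170 left.
Lentils/tier1 (11): +100 ; 70 left.
Cotton/tier2: +70 of 80 at 9; pool empty.
Total = 25×90 + 19×50 + 17×100 + 11×100 + 9×70 = 6630.

6630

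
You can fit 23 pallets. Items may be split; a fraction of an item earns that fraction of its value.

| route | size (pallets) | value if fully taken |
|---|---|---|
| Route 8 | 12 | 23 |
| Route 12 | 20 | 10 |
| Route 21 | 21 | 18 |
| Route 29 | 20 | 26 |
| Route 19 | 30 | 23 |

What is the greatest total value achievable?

37.3

Rank by value-to-size ratio: Route 8 23/12≈1.92, Route 29 26/20≈1.3, Route 21 18/21≈0.857, Route 19 23/30≈0.767, Route 12 10/20≈0.5.
Route 8: take in full, 12 pallets for value 23 → 11 left.
11 pallets left: a 11/20 share of Route 29 gives 26×11/20 = 14.3.
Total value = 37.3.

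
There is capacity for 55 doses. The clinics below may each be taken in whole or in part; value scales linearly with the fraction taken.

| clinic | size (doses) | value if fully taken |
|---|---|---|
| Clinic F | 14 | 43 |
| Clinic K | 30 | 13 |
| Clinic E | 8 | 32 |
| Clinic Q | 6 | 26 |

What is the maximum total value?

Sort by value density: Clinic Q 26/6≈4.33, Clinic E 32/8≈4, Clinic F 43/14≈3.07, Clinic K 13/30≈0.433.
All 6 doses of Clinic Q fit (value 26) ; 49 remain.
Clinic E: take in full, 8 doses for value 32 ; 41 left.
Take all of Clinic F (14 doses, value 43) ; 27 doses left.
Fill the last 27 doses with part of Clinic K: 27/30 of it earns 11.7.
Total value = 112.7.

112.7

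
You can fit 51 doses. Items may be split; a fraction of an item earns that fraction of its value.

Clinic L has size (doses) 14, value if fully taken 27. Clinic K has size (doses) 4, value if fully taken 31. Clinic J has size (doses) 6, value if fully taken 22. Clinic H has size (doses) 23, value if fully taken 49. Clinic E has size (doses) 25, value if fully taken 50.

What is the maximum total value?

138

Best value per unit of size first: Clinic K 31/4≈7.75, Clinic J 22/6≈3.67, Clinic H 49/23≈2.13, Clinic E 50/25≈2, Clinic L 27/14≈1.93.
Clinic K: take in full, 4 doses for value 31 → 47 left.
Clinic J: take in full, 6 doses for value 22 → 41 left.
Clinic H: take in full, 23 doses for value 49 → 18 left.
18 doses left: a 18/25 share of Clinic E gives 50×18/25 = 36.
Total value = 138.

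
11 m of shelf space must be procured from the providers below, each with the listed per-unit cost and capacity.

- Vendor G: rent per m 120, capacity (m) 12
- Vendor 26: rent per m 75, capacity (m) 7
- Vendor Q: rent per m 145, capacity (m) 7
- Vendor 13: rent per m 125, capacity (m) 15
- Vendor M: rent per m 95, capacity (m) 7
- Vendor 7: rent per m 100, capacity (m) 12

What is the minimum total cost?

905

Cheapest first:
Vendor 26 at 75: take all 7 m ; 4 still needed.
Vendor M (95): take the remaining 4 ; done.
Vendor 7, Vendor G, Vendor 13, Vendor Q: unused.
Cost = 7×75 + 4×95 = 905.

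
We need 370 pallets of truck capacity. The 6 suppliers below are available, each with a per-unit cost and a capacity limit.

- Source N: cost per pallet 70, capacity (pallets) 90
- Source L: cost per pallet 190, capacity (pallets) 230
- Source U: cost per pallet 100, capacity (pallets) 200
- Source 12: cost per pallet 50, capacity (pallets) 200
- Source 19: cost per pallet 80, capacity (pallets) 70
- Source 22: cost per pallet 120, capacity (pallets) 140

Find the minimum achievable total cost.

Cheapest first:
Source 12 (50): use full 200 → 170 pallets to go.
Take 90 from Source N at 70 → need 80 more.
Source 19 (80): use full 70 → 10 pallets to go.
Source U at 100: take 10 of its 200 → requirement met.
Source 22, Source L: unused.
Cost = 200×50 + 90×70 + 70×80 + 10×100 = 22900.

22900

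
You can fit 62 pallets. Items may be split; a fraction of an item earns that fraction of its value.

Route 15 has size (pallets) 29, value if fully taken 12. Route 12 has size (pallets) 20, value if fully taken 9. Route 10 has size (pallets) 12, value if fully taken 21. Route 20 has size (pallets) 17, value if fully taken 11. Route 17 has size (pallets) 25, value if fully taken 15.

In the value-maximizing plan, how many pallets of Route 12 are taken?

Best value per unit of size first: Route 10 21/12≈1.75, Route 20 11/17≈0.647, Route 17 15/25≈0.6, Route 12 9/20≈0.45, Route 15 12/29≈0.414.
All 12 pallets of Route 10 fit (value 21) — 50 remain.
Take all of Route 20 (17 pallets, value 11) — 33 pallets left.
Route 17: take in full, 25 pallets for value 15 — 8 left.
Fill the last 8 pallets with part of Route 12: 8/20 of it earns 3.6.

8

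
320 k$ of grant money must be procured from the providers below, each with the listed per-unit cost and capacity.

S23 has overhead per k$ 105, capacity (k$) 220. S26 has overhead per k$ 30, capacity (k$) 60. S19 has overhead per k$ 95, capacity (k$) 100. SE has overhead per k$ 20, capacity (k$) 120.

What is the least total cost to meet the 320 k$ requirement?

17900

Fill from the cheapest provider first.
SE (20): use full 120 ; 200 k$ to go.
Take 60 from S26 at 30 ; need 140 more.
S19 at 95: take all 100 k$ ; 40 still needed.
S23 at 105: take 40 of its 220 ; requirement met.
Cost = 120×20 + 60×30 + 100×95 + 40×105 = 17900.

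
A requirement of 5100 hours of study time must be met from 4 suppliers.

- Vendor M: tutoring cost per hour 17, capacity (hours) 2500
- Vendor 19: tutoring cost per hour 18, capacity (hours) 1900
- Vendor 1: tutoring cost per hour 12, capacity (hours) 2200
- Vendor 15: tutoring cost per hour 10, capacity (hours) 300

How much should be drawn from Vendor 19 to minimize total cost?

Use suppliers in increasing cost order.
Vendor 15 (10): use full 300 ; 4800 hours to go.
Take 2200 from Vendor 1 at 12 ; need 2600 more.
Vendor M (17): use full 2500 ; 100 hours to go.
Vendor 19 (18): take the remaining 100 ; done.

100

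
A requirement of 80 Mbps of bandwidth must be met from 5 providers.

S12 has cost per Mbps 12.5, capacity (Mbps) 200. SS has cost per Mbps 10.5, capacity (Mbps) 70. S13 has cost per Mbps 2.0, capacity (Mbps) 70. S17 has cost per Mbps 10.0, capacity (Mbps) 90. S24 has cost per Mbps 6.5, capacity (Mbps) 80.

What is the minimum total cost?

205

Cheapest first:
Take 70 from S13 at 2.0 — need 10 more.
Take 10 from S24 at 6.5 to finish.
S17, SS, S12: unused.
Cost = 70×2.0 + 10×6.5 = 205.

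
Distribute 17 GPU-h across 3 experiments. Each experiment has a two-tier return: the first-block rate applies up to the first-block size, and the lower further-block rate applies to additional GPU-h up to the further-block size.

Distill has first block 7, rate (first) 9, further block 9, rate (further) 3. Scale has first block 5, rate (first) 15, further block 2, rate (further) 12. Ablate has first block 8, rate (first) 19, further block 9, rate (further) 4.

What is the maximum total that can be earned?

Treat each block as its own option and order by rate: Ablate/tier1 19 > Scale/tier1 15 > Scale/tier2 12 > Distill/tier1 9 > Ablate/tier2 4 > Distill/tier2 3.
Fill Ablate tier1 block (8 at 19) → 9 left.
Scale tier1 at 15: fill all 5 → 4 left.
Scale/tier2 (12): +2 → 2 left.
Distill tier1 at 9: only 2 left, fill 2.
Total = 19×8 + 15×5 + 12×2 + 9×2 = 269.

269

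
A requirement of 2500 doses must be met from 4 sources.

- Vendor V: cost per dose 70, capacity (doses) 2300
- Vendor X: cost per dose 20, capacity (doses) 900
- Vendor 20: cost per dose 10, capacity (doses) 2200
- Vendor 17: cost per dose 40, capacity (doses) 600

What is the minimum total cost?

28000

Fill from the cheapest source first.
Vendor 20 (10): use full 2200 — 300 doses to go.
Vendor X (20): take the remaining 300 — done.
Vendor 17, Vendor V: unused.
Cost = 2200×10 + 300×20 = 28000.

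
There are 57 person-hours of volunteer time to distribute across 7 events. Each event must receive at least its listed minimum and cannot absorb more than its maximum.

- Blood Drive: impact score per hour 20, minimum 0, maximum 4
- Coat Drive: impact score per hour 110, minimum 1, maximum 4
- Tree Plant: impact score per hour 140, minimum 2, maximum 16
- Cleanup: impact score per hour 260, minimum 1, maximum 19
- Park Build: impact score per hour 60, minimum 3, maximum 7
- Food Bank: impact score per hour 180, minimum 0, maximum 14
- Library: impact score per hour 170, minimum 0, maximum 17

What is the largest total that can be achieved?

Meeting every minimum uses 0+1+2+1+3+0+0 = 7 person-hours, leaving 50.
Order the events by impact score per hour: Cleanup 260 > Food Bank 180 > Library 170 > Tree Plant 140 > Coat Drive 110 > Park Build 60 > Blood Drive 20.
Cleanup: +18 to 19 (cap) — 32 left.
Give Food Bank 14 more to hit its cap of 14 — 18 left.
Give Library 17 more to hit its cap of 17 — 1 left.
Tree Plant has room for 14 more but only 1 remain, so it gets 3.
Total = 110×1 + 140×3 + 260×19 + 60×3 + 180×14 + 170×17 = 11060.

11060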